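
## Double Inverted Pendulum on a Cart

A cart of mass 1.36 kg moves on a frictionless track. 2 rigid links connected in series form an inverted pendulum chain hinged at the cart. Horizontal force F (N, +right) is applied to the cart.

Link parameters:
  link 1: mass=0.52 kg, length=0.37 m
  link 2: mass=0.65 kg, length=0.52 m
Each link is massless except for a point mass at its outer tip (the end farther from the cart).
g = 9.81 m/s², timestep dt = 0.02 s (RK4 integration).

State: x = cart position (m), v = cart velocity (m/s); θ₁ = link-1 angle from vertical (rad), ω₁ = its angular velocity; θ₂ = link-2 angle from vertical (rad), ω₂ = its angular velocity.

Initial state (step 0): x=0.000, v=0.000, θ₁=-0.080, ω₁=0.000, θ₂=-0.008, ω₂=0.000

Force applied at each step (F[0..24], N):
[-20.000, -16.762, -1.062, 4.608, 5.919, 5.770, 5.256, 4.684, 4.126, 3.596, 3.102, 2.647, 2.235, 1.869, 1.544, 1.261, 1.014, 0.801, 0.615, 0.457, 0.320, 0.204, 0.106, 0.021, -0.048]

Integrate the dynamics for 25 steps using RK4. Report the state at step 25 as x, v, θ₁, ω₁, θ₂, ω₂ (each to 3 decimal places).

Answer: x=-0.031, v=0.123, θ₁=0.007, ω₁=-0.101, θ₂=0.008, ω₂=-0.062

Derivation:
apply F[0]=-20.000 → step 1: x=-0.003, v=-0.280, θ₁=-0.073, ω₁=0.662, θ₂=-0.007, ω₂=0.065
apply F[1]=-16.762 → step 2: x=-0.011, v=-0.515, θ₁=-0.055, ω₁=1.221, θ₂=-0.005, ω₂=0.117
apply F[2]=-1.062 → step 3: x=-0.021, v=-0.524, θ₁=-0.030, ω₁=1.199, θ₂=-0.003, ω₂=0.147
apply F[3]=+4.608 → step 4: x=-0.031, v=-0.453, θ₁=-0.009, ω₁=0.986, θ₂=0.000, ω₂=0.162
apply F[4]=+5.919 → step 5: x=-0.039, v=-0.366, θ₁=0.009, ω₁=0.750, θ₂=0.004, ω₂=0.163
apply F[5]=+5.770 → step 6: x=-0.046, v=-0.284, θ₁=0.022, ω₁=0.543, θ₂=0.007, ω₂=0.154
apply F[6]=+5.256 → step 7: x=-0.050, v=-0.211, θ₁=0.031, ω₁=0.372, θ₂=0.010, ω₂=0.139
apply F[7]=+4.684 → step 8: x=-0.054, v=-0.148, θ₁=0.037, ω₁=0.235, θ₂=0.012, ω₂=0.119
apply F[8]=+4.126 → step 9: x=-0.056, v=-0.094, θ₁=0.040, ω₁=0.126, θ₂=0.014, ω₂=0.098
apply F[9]=+3.596 → step 10: x=-0.058, v=-0.048, θ₁=0.042, ω₁=0.041, θ₂=0.016, ω₂=0.075
apply F[10]=+3.102 → step 11: x=-0.058, v=-0.009, θ₁=0.042, ω₁=-0.023, θ₂=0.017, ω₂=0.054
apply F[11]=+2.647 → step 12: x=-0.058, v=0.023, θ₁=0.041, ω₁=-0.071, θ₂=0.018, ω₂=0.033
apply F[12]=+2.235 → step 13: x=-0.058, v=0.049, θ₁=0.039, ω₁=-0.106, θ₂=0.019, ω₂=0.015
apply F[13]=+1.869 → step 14: x=-0.056, v=0.070, θ₁=0.037, ω₁=-0.129, θ₂=0.019, ω₂=-0.002
apply F[14]=+1.544 → step 15: x=-0.055, v=0.086, θ₁=0.034, ω₁=-0.144, θ₂=0.019, ω₂=-0.016
apply F[15]=+1.261 → step 16: x=-0.053, v=0.099, θ₁=0.031, ω₁=-0.152, θ₂=0.018, ω₂=-0.028
apply F[16]=+1.014 → step 17: x=-0.051, v=0.109, θ₁=0.028, ω₁=-0.155, θ₂=0.018, ω₂=-0.038
apply F[17]=+0.801 → step 18: x=-0.049, v=0.116, θ₁=0.025, ω₁=-0.154, θ₂=0.017, ω₂=-0.046
apply F[18]=+0.615 → step 19: x=-0.046, v=0.121, θ₁=0.022, ω₁=-0.150, θ₂=0.016, ω₂=-0.053
apply F[19]=+0.457 → step 20: x=-0.044, v=0.125, θ₁=0.019, ω₁=-0.144, θ₂=0.015, ω₂=-0.057
apply F[20]=+0.320 → step 21: x=-0.041, v=0.126, θ₁=0.017, ω₁=-0.136, θ₂=0.014, ω₂=-0.061
apply F[21]=+0.204 → step 22: x=-0.039, v=0.127, θ₁=0.014, ω₁=-0.128, θ₂=0.012, ω₂=-0.063
apply F[22]=+0.106 → step 23: x=-0.036, v=0.126, θ₁=0.011, ω₁=-0.119, θ₂=0.011, ω₂=-0.063
apply F[23]=+0.021 → step 24: x=-0.034, v=0.125, θ₁=0.009, ω₁=-0.110, θ₂=0.010, ω₂=-0.063
apply F[24]=-0.048 → step 25: x=-0.031, v=0.123, θ₁=0.007, ω₁=-0.101, θ₂=0.008, ω₂=-0.062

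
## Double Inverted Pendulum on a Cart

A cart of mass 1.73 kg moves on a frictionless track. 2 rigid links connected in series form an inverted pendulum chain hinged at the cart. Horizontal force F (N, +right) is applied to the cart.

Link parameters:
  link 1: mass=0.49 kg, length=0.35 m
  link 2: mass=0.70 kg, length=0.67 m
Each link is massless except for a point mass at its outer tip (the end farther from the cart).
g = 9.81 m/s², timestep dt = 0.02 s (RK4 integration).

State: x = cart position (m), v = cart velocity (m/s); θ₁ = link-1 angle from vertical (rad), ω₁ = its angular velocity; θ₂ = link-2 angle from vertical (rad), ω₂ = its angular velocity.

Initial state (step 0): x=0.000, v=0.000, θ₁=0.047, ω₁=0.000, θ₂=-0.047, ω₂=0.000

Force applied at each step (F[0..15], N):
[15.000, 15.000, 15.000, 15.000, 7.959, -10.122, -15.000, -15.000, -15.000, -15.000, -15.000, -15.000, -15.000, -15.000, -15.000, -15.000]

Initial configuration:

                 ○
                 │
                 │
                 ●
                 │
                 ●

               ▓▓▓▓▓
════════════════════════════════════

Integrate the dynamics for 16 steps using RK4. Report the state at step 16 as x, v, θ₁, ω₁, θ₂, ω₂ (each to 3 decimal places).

Answer: x=0.036, v=-0.853, θ₁=-0.122, ω₁=1.170, θ₂=-0.059, ω₂=0.348

Derivation:
apply F[0]=+15.000 → step 1: x=0.002, v=0.167, θ₁=0.043, ω₁=-0.375, θ₂=-0.048, ω₂=-0.068
apply F[1]=+15.000 → step 2: x=0.007, v=0.335, θ₁=0.032, ω₁=-0.765, θ₂=-0.050, ω₂=-0.130
apply F[2]=+15.000 → step 3: x=0.015, v=0.506, θ₁=0.012, ω₁=-1.181, θ₂=-0.053, ω₂=-0.181
apply F[3]=+15.000 → step 4: x=0.027, v=0.679, θ₁=-0.016, ω₁=-1.637, θ₂=-0.057, ω₂=-0.217
apply F[4]=+7.959 → step 5: x=0.041, v=0.775, θ₁=-0.051, ω₁=-1.911, θ₂=-0.061, ω₂=-0.233
apply F[5]=-10.122 → step 6: x=0.056, v=0.667, θ₁=-0.086, ω₁=-1.645, θ₂=-0.066, ω₂=-0.229
apply F[6]=-15.000 → step 7: x=0.068, v=0.507, θ₁=-0.116, ω₁=-1.274, θ₂=-0.070, ω₂=-0.206
apply F[7]=-15.000 → step 8: x=0.076, v=0.351, θ₁=-0.138, ω₁=-0.950, θ₂=-0.074, ω₂=-0.165
apply F[8]=-15.000 → step 9: x=0.082, v=0.199, θ₁=-0.154, ω₁=-0.662, θ₂=-0.077, ω₂=-0.111
apply F[9]=-15.000 → step 10: x=0.084, v=0.049, θ₁=-0.164, ω₁=-0.398, θ₂=-0.078, ω₂=-0.048
apply F[10]=-15.000 → step 11: x=0.084, v=-0.100, θ₁=-0.170, ω₁=-0.150, θ₂=-0.079, ω₂=0.021
apply F[11]=-15.000 → step 12: x=0.080, v=-0.248, θ₁=-0.170, ω₁=0.091, θ₂=-0.078, ω₂=0.093
apply F[12]=-15.000 → step 13: x=0.074, v=-0.397, θ₁=-0.166, ω₁=0.335, θ₂=-0.075, ω₂=0.165
apply F[13]=-15.000 → step 14: x=0.064, v=-0.546, θ₁=-0.157, ω₁=0.590, θ₂=-0.071, ω₂=0.234
apply F[14]=-15.000 → step 15: x=0.052, v=-0.698, θ₁=-0.142, ω₁=0.865, θ₂=-0.066, ω₂=0.296
apply F[15]=-15.000 → step 16: x=0.036, v=-0.853, θ₁=-0.122, ω₁=1.170, θ₂=-0.059, ω₂=0.348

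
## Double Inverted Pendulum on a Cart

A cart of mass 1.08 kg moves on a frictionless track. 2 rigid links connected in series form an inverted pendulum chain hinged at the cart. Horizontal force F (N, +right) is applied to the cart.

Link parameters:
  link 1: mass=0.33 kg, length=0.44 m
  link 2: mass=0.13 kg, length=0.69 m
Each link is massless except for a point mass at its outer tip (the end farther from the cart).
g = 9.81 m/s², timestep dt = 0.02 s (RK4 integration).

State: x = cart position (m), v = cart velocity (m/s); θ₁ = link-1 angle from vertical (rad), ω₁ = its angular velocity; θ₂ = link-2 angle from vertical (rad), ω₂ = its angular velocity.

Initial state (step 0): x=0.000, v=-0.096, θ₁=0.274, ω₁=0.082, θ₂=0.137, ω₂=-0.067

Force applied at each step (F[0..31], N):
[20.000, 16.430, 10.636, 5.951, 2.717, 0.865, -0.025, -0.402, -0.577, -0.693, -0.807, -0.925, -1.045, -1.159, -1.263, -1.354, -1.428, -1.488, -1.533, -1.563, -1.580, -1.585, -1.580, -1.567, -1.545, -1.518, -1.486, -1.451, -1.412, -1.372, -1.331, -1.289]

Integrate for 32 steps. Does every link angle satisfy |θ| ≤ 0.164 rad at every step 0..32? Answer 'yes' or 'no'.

apply F[0]=+20.000 → step 1: x=0.001, v=0.243, θ₁=0.270, ω₁=-0.505, θ₂=0.135, ω₂=-0.143
apply F[1]=+16.430 → step 2: x=0.009, v=0.519, θ₁=0.255, ω₁=-0.966, θ₂=0.131, ω₂=-0.210
apply F[2]=+10.636 → step 3: x=0.021, v=0.693, θ₁=0.233, ω₁=-1.219, θ₂=0.127, ω₂=-0.262
apply F[3]=+5.951 → step 4: x=0.036, v=0.785, θ₁=0.208, ω₁=-1.308, θ₂=0.121, ω₂=-0.300
apply F[4]=+2.717 → step 5: x=0.052, v=0.820, θ₁=0.182, ω₁=-1.288, θ₂=0.115, ω₂=-0.329
apply F[5]=+0.865 → step 6: x=0.068, v=0.823, θ₁=0.157, ω₁=-1.210, θ₂=0.108, ω₂=-0.350
apply F[6]=-0.025 → step 7: x=0.085, v=0.811, θ₁=0.134, ω₁=-1.113, θ₂=0.101, ω₂=-0.365
apply F[7]=-0.402 → step 8: x=0.101, v=0.794, θ₁=0.113, ω₁=-1.016, θ₂=0.093, ω₂=-0.374
apply F[8]=-0.577 → step 9: x=0.117, v=0.776, θ₁=0.093, ω₁=-0.926, θ₂=0.086, ω₂=-0.379
apply F[9]=-0.693 → step 10: x=0.132, v=0.756, θ₁=0.076, ω₁=-0.843, θ₂=0.078, ω₂=-0.380
apply F[10]=-0.807 → step 11: x=0.147, v=0.736, θ₁=0.060, ω₁=-0.768, θ₂=0.071, ω₂=-0.377
apply F[11]=-0.925 → step 12: x=0.161, v=0.714, θ₁=0.045, ω₁=-0.699, θ₂=0.063, ω₂=-0.372
apply F[12]=-1.045 → step 13: x=0.175, v=0.692, θ₁=0.032, ω₁=-0.635, θ₂=0.056, ω₂=-0.363
apply F[13]=-1.159 → step 14: x=0.189, v=0.668, θ₁=0.019, ω₁=-0.575, θ₂=0.049, ω₂=-0.353
apply F[14]=-1.263 → step 15: x=0.202, v=0.644, θ₁=0.009, ω₁=-0.518, θ₂=0.042, ω₂=-0.341
apply F[15]=-1.354 → step 16: x=0.215, v=0.619, θ₁=-0.001, ω₁=-0.465, θ₂=0.035, ω₂=-0.327
apply F[16]=-1.428 → step 17: x=0.227, v=0.593, θ₁=-0.010, ω₁=-0.415, θ₂=0.029, ω₂=-0.313
apply F[17]=-1.488 → step 18: x=0.238, v=0.566, θ₁=-0.018, ω₁=-0.368, θ₂=0.023, ω₂=-0.297
apply F[18]=-1.533 → step 19: x=0.249, v=0.540, θ₁=-0.025, ω₁=-0.324, θ₂=0.017, ω₂=-0.281
apply F[19]=-1.563 → step 20: x=0.260, v=0.513, θ₁=-0.031, ω₁=-0.284, θ₂=0.011, ω₂=-0.264
apply F[20]=-1.580 → step 21: x=0.270, v=0.487, θ₁=-0.036, ω₁=-0.246, θ₂=0.006, ω₂=-0.248
apply F[21]=-1.585 → step 22: x=0.279, v=0.460, θ₁=-0.041, ω₁=-0.211, θ₂=0.001, ω₂=-0.231
apply F[22]=-1.580 → step 23: x=0.288, v=0.435, θ₁=-0.045, ω₁=-0.179, θ₂=-0.003, ω₂=-0.214
apply F[23]=-1.567 → step 24: x=0.297, v=0.410, θ₁=-0.048, ω₁=-0.150, θ₂=-0.007, ω₂=-0.198
apply F[24]=-1.545 → step 25: x=0.305, v=0.385, θ₁=-0.051, ω₁=-0.123, θ₂=-0.011, ω₂=-0.182
apply F[25]=-1.518 → step 26: x=0.312, v=0.361, θ₁=-0.053, ω₁=-0.099, θ₂=-0.014, ω₂=-0.166
apply F[26]=-1.486 → step 27: x=0.319, v=0.338, θ₁=-0.055, ω₁=-0.078, θ₂=-0.018, ω₂=-0.151
apply F[27]=-1.451 → step 28: x=0.326, v=0.316, θ₁=-0.056, ω₁=-0.058, θ₂=-0.021, ω₂=-0.137
apply F[28]=-1.412 → step 29: x=0.332, v=0.295, θ₁=-0.057, ω₁=-0.041, θ₂=-0.023, ω₂=-0.123
apply F[29]=-1.372 → step 30: x=0.338, v=0.274, θ₁=-0.058, ω₁=-0.026, θ₂=-0.025, ω₂=-0.110
apply F[30]=-1.331 → step 31: x=0.343, v=0.254, θ₁=-0.058, ω₁=-0.012, θ₂=-0.028, ω₂=-0.098
apply F[31]=-1.289 → step 32: x=0.348, v=0.235, θ₁=-0.058, ω₁=0.000, θ₂=-0.029, ω₂=-0.086
Max |angle| over trajectory = 0.274 rad; bound = 0.164 → exceeded.

Answer: no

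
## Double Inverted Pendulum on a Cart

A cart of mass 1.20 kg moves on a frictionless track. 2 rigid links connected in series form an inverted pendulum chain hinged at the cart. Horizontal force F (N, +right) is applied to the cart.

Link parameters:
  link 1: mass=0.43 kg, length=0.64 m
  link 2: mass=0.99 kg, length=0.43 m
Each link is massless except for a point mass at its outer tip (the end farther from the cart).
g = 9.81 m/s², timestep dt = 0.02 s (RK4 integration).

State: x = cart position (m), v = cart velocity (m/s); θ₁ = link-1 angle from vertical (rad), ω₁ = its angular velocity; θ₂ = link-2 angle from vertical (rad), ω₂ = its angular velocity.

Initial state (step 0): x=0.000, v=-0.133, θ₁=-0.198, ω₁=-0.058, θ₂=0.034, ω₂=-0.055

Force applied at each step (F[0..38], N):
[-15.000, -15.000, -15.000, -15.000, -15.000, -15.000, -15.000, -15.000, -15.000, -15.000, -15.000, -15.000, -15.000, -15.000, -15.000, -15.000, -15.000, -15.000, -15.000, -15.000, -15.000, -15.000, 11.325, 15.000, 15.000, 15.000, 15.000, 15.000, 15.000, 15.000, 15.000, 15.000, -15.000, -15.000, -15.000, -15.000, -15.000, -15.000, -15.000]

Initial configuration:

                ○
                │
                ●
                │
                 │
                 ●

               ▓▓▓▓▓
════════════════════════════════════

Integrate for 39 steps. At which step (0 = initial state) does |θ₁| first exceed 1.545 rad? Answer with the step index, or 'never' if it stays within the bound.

Answer: 27

Derivation:
apply F[0]=-15.000 → step 1: x=-0.005, v=-0.335, θ₁=-0.198, ω₁=0.024, θ₂=0.037, ω₂=0.311
apply F[1]=-15.000 → step 2: x=-0.013, v=-0.537, θ₁=-0.197, ω₁=0.106, θ₂=0.046, ω₂=0.682
apply F[2]=-15.000 → step 3: x=-0.026, v=-0.741, θ₁=-0.194, ω₁=0.189, θ₂=0.064, ω₂=1.061
apply F[3]=-15.000 → step 4: x=-0.043, v=-0.948, θ₁=-0.189, ω₁=0.276, θ₂=0.089, ω₂=1.450
apply F[4]=-15.000 → step 5: x=-0.064, v=-1.159, θ₁=-0.183, ω₁=0.371, θ₂=0.122, ω₂=1.848
apply F[5]=-15.000 → step 6: x=-0.089, v=-1.374, θ₁=-0.175, ω₁=0.480, θ₂=0.163, ω₂=2.251
apply F[6]=-15.000 → step 7: x=-0.119, v=-1.593, θ₁=-0.164, ω₁=0.610, θ₂=0.212, ω₂=2.654
apply F[7]=-15.000 → step 8: x=-0.153, v=-1.819, θ₁=-0.150, ω₁=0.769, θ₂=0.269, ω₂=3.047
apply F[8]=-15.000 → step 9: x=-0.192, v=-2.050, θ₁=-0.133, ω₁=0.969, θ₂=0.334, ω₂=3.418
apply F[9]=-15.000 → step 10: x=-0.235, v=-2.287, θ₁=-0.111, ω₁=1.217, θ₂=0.406, ω₂=3.754
apply F[10]=-15.000 → step 11: x=-0.283, v=-2.528, θ₁=-0.084, ω₁=1.521, θ₂=0.484, ω₂=4.040
apply F[11]=-15.000 → step 12: x=-0.336, v=-2.774, θ₁=-0.050, ω₁=1.888, θ₂=0.567, ω₂=4.263
apply F[12]=-15.000 → step 13: x=-0.394, v=-3.023, θ₁=-0.008, ω₁=2.319, θ₂=0.654, ω₂=4.404
apply F[13]=-15.000 → step 14: x=-0.457, v=-3.273, θ₁=0.044, ω₁=2.816, θ₂=0.742, ω₂=4.444
apply F[14]=-15.000 → step 15: x=-0.525, v=-3.521, θ₁=0.105, ω₁=3.375, θ₂=0.830, ω₂=4.359
apply F[15]=-15.000 → step 16: x=-0.598, v=-3.763, θ₁=0.179, ω₁=3.989, θ₂=0.916, ω₂=4.122
apply F[16]=-15.000 → step 17: x=-0.676, v=-3.992, θ₁=0.265, ω₁=4.647, θ₂=0.994, ω₂=3.701
apply F[17]=-15.000 → step 18: x=-0.758, v=-4.196, θ₁=0.365, ω₁=5.339, θ₂=1.062, ω₂=3.074
apply F[18]=-15.000 → step 19: x=-0.843, v=-4.359, θ₁=0.479, ω₁=6.051, θ₂=1.116, ω₂=2.224
apply F[19]=-15.000 → step 20: x=-0.932, v=-4.457, θ₁=0.607, ω₁=6.768, θ₂=1.150, ω₂=1.169
apply F[20]=-15.000 → step 21: x=-1.021, v=-4.458, θ₁=0.749, ω₁=7.454, θ₂=1.161, ω₂=-0.011
apply F[21]=-15.000 → step 22: x=-1.109, v=-4.328, θ₁=0.905, ω₁=8.021, θ₂=1.150, ω₂=-1.090
apply F[22]=+11.325 → step 23: x=-1.191, v=-3.841, θ₁=1.065, ω₁=8.022, θ₂=1.124, ω₂=-1.444
apply F[23]=+15.000 → step 24: x=-1.262, v=-3.310, θ₁=1.225, ω₁=7.926, θ₂=1.095, ω₂=-1.376
apply F[24]=+15.000 → step 25: x=-1.323, v=-2.798, θ₁=1.382, ω₁=7.832, θ₂=1.071, ω₂=-0.991
apply F[25]=+15.000 → step 26: x=-1.374, v=-2.308, θ₁=1.538, ω₁=7.790, θ₂=1.057, ω₂=-0.388
apply F[26]=+15.000 → step 27: x=-1.416, v=-1.833, θ₁=1.694, ω₁=7.822, θ₂=1.057, ω₂=0.388
apply F[27]=+15.000 → step 28: x=-1.448, v=-1.363, θ₁=1.852, ω₁=7.928, θ₂=1.074, ω₂=1.337
apply F[28]=+15.000 → step 29: x=-1.470, v=-0.890, θ₁=2.012, ω₁=8.088, θ₂=1.112, ω₂=2.495
apply F[29]=+15.000 → step 30: x=-1.483, v=-0.408, θ₁=2.175, ω₁=8.267, θ₂=1.175, ω₂=3.912
apply F[30]=+15.000 → step 31: x=-1.486, v=0.080, θ₁=2.342, ω₁=8.393, θ₂=1.270, ω₂=5.637
apply F[31]=+15.000 → step 32: x=-1.480, v=0.564, θ₁=2.510, ω₁=8.349, θ₂=1.403, ω₂=7.705
apply F[32]=-15.000 → step 33: x=-1.469, v=0.572, θ₁=2.666, ω₁=7.213, θ₂=1.586, ω₂=10.553
apply F[33]=-15.000 → step 34: x=-1.458, v=0.525, θ₁=2.794, ω₁=5.427, θ₂=1.825, ω₂=13.409
apply F[34]=-15.000 → step 35: x=-1.448, v=0.471, θ₁=2.878, ω₁=2.843, θ₂=2.125, ω₂=16.695
apply F[35]=-15.000 → step 36: x=-1.438, v=0.569, θ₁=2.901, ω₁=-0.670, θ₂=2.504, ω₂=21.584
apply F[36]=-15.000 → step 37: x=-1.420, v=1.272, θ₁=2.866, ω₁=-1.644, θ₂=2.981, ω₂=24.651
apply F[37]=-15.000 → step 38: x=-1.389, v=1.764, θ₁=2.879, ω₁=3.021, θ₂=3.424, ω₂=19.258
apply F[38]=-15.000 → step 39: x=-1.353, v=1.772, θ₁=2.976, ω₁=6.442, θ₂=3.761, ω₂=14.621
|θ₁| = 1.694 > 1.545 first at step 27.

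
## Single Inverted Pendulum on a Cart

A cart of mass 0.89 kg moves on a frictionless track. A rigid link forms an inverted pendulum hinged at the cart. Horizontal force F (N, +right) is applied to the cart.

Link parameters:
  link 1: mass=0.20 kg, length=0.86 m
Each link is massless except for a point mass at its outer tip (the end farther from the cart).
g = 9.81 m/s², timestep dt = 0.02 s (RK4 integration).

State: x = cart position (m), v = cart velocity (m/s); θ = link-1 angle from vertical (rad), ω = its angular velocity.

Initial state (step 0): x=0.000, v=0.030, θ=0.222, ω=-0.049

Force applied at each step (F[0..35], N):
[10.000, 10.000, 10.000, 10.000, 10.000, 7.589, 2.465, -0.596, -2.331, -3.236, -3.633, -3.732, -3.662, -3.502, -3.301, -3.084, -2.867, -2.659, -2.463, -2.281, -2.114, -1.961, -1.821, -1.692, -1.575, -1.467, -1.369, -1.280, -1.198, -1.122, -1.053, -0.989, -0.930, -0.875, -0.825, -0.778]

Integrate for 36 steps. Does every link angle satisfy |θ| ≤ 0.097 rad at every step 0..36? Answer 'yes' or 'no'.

apply F[0]=+10.000 → step 1: x=0.003, v=0.243, θ=0.219, ω=-0.241
apply F[1]=+10.000 → step 2: x=0.010, v=0.456, θ=0.212, ω=-0.434
apply F[2]=+10.000 → step 3: x=0.021, v=0.670, θ=0.202, ω=-0.631
apply F[3]=+10.000 → step 4: x=0.037, v=0.885, θ=0.187, ω=-0.832
apply F[4]=+10.000 → step 5: x=0.056, v=1.101, θ=0.168, ω=-1.039
apply F[5]=+7.589 → step 6: x=0.080, v=1.265, θ=0.146, ω=-1.191
apply F[6]=+2.465 → step 7: x=0.106, v=1.315, θ=0.122, ω=-1.218
apply F[7]=-0.596 → step 8: x=0.132, v=1.298, θ=0.098, ω=-1.173
apply F[8]=-2.331 → step 9: x=0.157, v=1.242, θ=0.076, ω=-1.088
apply F[9]=-3.236 → step 10: x=0.181, v=1.167, θ=0.055, ω=-0.986
apply F[10]=-3.633 → step 11: x=0.204, v=1.083, θ=0.036, ω=-0.879
apply F[11]=-3.732 → step 12: x=0.225, v=0.998, θ=0.020, ω=-0.774
apply F[12]=-3.662 → step 13: x=0.244, v=0.915, θ=0.005, ω=-0.675
apply F[13]=-3.502 → step 14: x=0.261, v=0.837, θ=-0.007, ω=-0.584
apply F[14]=-3.301 → step 15: x=0.277, v=0.763, θ=-0.018, ω=-0.501
apply F[15]=-3.084 → step 16: x=0.292, v=0.695, θ=-0.028, ω=-0.427
apply F[16]=-2.867 → step 17: x=0.305, v=0.632, θ=-0.035, ω=-0.361
apply F[17]=-2.659 → step 18: x=0.317, v=0.574, θ=-0.042, ω=-0.302
apply F[18]=-2.463 → step 19: x=0.328, v=0.520, θ=-0.048, ω=-0.250
apply F[19]=-2.281 → step 20: x=0.338, v=0.471, θ=-0.052, ω=-0.205
apply F[20]=-2.114 → step 21: x=0.347, v=0.426, θ=-0.056, ω=-0.165
apply F[21]=-1.961 → step 22: x=0.355, v=0.385, θ=-0.059, ω=-0.130
apply F[22]=-1.821 → step 23: x=0.363, v=0.346, θ=-0.061, ω=-0.099
apply F[23]=-1.692 → step 24: x=0.369, v=0.311, θ=-0.063, ω=-0.072
apply F[24]=-1.575 → step 25: x=0.375, v=0.279, θ=-0.064, ω=-0.049
apply F[25]=-1.467 → step 26: x=0.380, v=0.249, θ=-0.065, ω=-0.028
apply F[26]=-1.369 → step 27: x=0.385, v=0.221, θ=-0.065, ω=-0.011
apply F[27]=-1.280 → step 28: x=0.389, v=0.195, θ=-0.065, ω=0.004
apply F[28]=-1.198 → step 29: x=0.393, v=0.171, θ=-0.065, ω=0.017
apply F[29]=-1.122 → step 30: x=0.396, v=0.148, θ=-0.064, ω=0.029
apply F[30]=-1.053 → step 31: x=0.399, v=0.128, θ=-0.064, ω=0.038
apply F[31]=-0.989 → step 32: x=0.401, v=0.108, θ=-0.063, ω=0.046
apply F[32]=-0.930 → step 33: x=0.403, v=0.090, θ=-0.062, ω=0.053
apply F[33]=-0.875 → step 34: x=0.405, v=0.073, θ=-0.061, ω=0.059
apply F[34]=-0.825 → step 35: x=0.406, v=0.057, θ=-0.060, ω=0.063
apply F[35]=-0.778 → step 36: x=0.407, v=0.042, θ=-0.058, ω=0.067
Max |angle| over trajectory = 0.222 rad; bound = 0.097 → exceeded.

Answer: no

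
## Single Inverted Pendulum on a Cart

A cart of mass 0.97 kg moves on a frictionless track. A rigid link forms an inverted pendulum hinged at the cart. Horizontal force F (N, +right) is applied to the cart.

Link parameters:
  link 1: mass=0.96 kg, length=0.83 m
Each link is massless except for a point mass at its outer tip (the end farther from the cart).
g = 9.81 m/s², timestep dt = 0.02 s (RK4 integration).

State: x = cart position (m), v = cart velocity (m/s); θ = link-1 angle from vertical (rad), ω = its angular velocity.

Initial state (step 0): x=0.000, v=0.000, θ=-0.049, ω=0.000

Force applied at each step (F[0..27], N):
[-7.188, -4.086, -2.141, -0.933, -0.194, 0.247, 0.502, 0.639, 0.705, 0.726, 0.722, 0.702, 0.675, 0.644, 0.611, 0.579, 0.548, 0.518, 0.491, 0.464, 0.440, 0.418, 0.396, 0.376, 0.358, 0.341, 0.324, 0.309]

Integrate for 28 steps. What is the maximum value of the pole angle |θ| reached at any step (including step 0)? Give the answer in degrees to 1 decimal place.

Answer: 2.8°

Derivation:
apply F[0]=-7.188 → step 1: x=-0.001, v=-0.138, θ=-0.047, ω=0.155
apply F[1]=-4.086 → step 2: x=-0.005, v=-0.214, θ=-0.044, ω=0.235
apply F[2]=-2.141 → step 3: x=-0.010, v=-0.250, θ=-0.039, ω=0.269
apply F[3]=-0.933 → step 4: x=-0.015, v=-0.262, θ=-0.033, ω=0.275
apply F[4]=-0.194 → step 5: x=-0.020, v=-0.260, θ=-0.028, ω=0.266
apply F[5]=+0.247 → step 6: x=-0.025, v=-0.250, θ=-0.023, ω=0.248
apply F[6]=+0.502 → step 7: x=-0.030, v=-0.236, θ=-0.018, ω=0.226
apply F[7]=+0.639 → step 8: x=-0.034, v=-0.220, θ=-0.014, ω=0.203
apply F[8]=+0.705 → step 9: x=-0.039, v=-0.203, θ=-0.010, ω=0.180
apply F[9]=+0.726 → step 10: x=-0.043, v=-0.187, θ=-0.006, ω=0.158
apply F[10]=+0.722 → step 11: x=-0.046, v=-0.171, θ=-0.003, ω=0.138
apply F[11]=+0.702 → step 12: x=-0.049, v=-0.156, θ=-0.001, ω=0.119
apply F[12]=+0.675 → step 13: x=-0.052, v=-0.142, θ=0.001, ω=0.103
apply F[13]=+0.644 → step 14: x=-0.055, v=-0.129, θ=0.003, ω=0.088
apply F[14]=+0.611 → step 15: x=-0.058, v=-0.118, θ=0.005, ω=0.075
apply F[15]=+0.579 → step 16: x=-0.060, v=-0.107, θ=0.006, ω=0.063
apply F[16]=+0.548 → step 17: x=-0.062, v=-0.097, θ=0.007, ω=0.053
apply F[17]=+0.518 → step 18: x=-0.064, v=-0.088, θ=0.008, ω=0.044
apply F[18]=+0.491 → step 19: x=-0.065, v=-0.079, θ=0.009, ω=0.036
apply F[19]=+0.464 → step 20: x=-0.067, v=-0.072, θ=0.010, ω=0.029
apply F[20]=+0.440 → step 21: x=-0.068, v=-0.064, θ=0.010, ω=0.022
apply F[21]=+0.418 → step 22: x=-0.069, v=-0.058, θ=0.011, ω=0.017
apply F[22]=+0.396 → step 23: x=-0.071, v=-0.052, θ=0.011, ω=0.012
apply F[23]=+0.376 → step 24: x=-0.072, v=-0.046, θ=0.011, ω=0.008
apply F[24]=+0.358 → step 25: x=-0.072, v=-0.041, θ=0.011, ω=0.005
apply F[25]=+0.341 → step 26: x=-0.073, v=-0.036, θ=0.011, ω=0.002
apply F[26]=+0.324 → step 27: x=-0.074, v=-0.032, θ=0.012, ω=-0.001
apply F[27]=+0.309 → step 28: x=-0.074, v=-0.028, θ=0.011, ω=-0.003
Max |angle| over trajectory = 0.049 rad = 2.8°.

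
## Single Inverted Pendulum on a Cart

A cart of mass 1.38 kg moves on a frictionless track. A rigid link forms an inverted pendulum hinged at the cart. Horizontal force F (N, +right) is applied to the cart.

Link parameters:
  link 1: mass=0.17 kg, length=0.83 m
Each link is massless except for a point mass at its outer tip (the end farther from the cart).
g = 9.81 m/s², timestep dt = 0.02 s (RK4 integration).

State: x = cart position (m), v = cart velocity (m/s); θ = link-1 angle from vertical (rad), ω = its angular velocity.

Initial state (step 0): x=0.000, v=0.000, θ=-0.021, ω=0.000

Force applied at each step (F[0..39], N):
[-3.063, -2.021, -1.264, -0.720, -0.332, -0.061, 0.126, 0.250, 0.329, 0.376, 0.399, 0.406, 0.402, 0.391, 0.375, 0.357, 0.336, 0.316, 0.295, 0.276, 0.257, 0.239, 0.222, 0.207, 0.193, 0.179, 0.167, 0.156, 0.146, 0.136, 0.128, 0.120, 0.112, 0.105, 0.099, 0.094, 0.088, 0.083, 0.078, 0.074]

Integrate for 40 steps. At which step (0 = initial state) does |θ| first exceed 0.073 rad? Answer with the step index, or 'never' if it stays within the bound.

Answer: never

Derivation:
apply F[0]=-3.063 → step 1: x=-0.000, v=-0.044, θ=-0.021, ω=0.048
apply F[1]=-2.021 → step 2: x=-0.002, v=-0.073, θ=-0.019, ω=0.078
apply F[2]=-1.264 → step 3: x=-0.003, v=-0.091, θ=-0.018, ω=0.095
apply F[3]=-0.720 → step 4: x=-0.005, v=-0.101, θ=-0.016, ω=0.103
apply F[4]=-0.332 → step 5: x=-0.007, v=-0.105, θ=-0.013, ω=0.105
apply F[5]=-0.061 → step 6: x=-0.009, v=-0.106, θ=-0.011, ω=0.103
apply F[6]=+0.126 → step 7: x=-0.011, v=-0.104, θ=-0.009, ω=0.098
apply F[7]=+0.250 → step 8: x=-0.013, v=-0.100, θ=-0.007, ω=0.091
apply F[8]=+0.329 → step 9: x=-0.015, v=-0.095, θ=-0.006, ω=0.084
apply F[9]=+0.376 → step 10: x=-0.017, v=-0.089, θ=-0.004, ω=0.076
apply F[10]=+0.399 → step 11: x=-0.019, v=-0.083, θ=-0.003, ω=0.068
apply F[11]=+0.406 → step 12: x=-0.021, v=-0.077, θ=-0.001, ω=0.061
apply F[12]=+0.402 → step 13: x=-0.022, v=-0.072, θ=-0.000, ω=0.053
apply F[13]=+0.391 → step 14: x=-0.023, v=-0.066, θ=0.001, ω=0.047
apply F[14]=+0.375 → step 15: x=-0.025, v=-0.061, θ=0.002, ω=0.040
apply F[15]=+0.357 → step 16: x=-0.026, v=-0.055, θ=0.002, ω=0.035
apply F[16]=+0.336 → step 17: x=-0.027, v=-0.051, θ=0.003, ω=0.029
apply F[17]=+0.316 → step 18: x=-0.028, v=-0.046, θ=0.004, ω=0.025
apply F[18]=+0.295 → step 19: x=-0.029, v=-0.042, θ=0.004, ω=0.021
apply F[19]=+0.276 → step 20: x=-0.030, v=-0.038, θ=0.004, ω=0.017
apply F[20]=+0.257 → step 21: x=-0.030, v=-0.034, θ=0.005, ω=0.014
apply F[21]=+0.239 → step 22: x=-0.031, v=-0.031, θ=0.005, ω=0.011
apply F[22]=+0.222 → step 23: x=-0.032, v=-0.028, θ=0.005, ω=0.008
apply F[23]=+0.207 → step 24: x=-0.032, v=-0.025, θ=0.005, ω=0.006
apply F[24]=+0.193 → step 25: x=-0.033, v=-0.022, θ=0.005, ω=0.004
apply F[25]=+0.179 → step 26: x=-0.033, v=-0.020, θ=0.005, ω=0.002
apply F[26]=+0.167 → step 27: x=-0.033, v=-0.018, θ=0.005, ω=0.001
apply F[27]=+0.156 → step 28: x=-0.034, v=-0.016, θ=0.005, ω=-0.000
apply F[28]=+0.146 → step 29: x=-0.034, v=-0.014, θ=0.005, ω=-0.002
apply F[29]=+0.136 → step 30: x=-0.034, v=-0.012, θ=0.005, ω=-0.002
apply F[30]=+0.128 → step 31: x=-0.034, v=-0.010, θ=0.005, ω=-0.003
apply F[31]=+0.120 → step 32: x=-0.035, v=-0.008, θ=0.005, ω=-0.004
apply F[32]=+0.112 → step 33: x=-0.035, v=-0.007, θ=0.005, ω=-0.005
apply F[33]=+0.105 → step 34: x=-0.035, v=-0.005, θ=0.005, ω=-0.005
apply F[34]=+0.099 → step 35: x=-0.035, v=-0.004, θ=0.005, ω=-0.005
apply F[35]=+0.094 → step 36: x=-0.035, v=-0.003, θ=0.005, ω=-0.006
apply F[36]=+0.088 → step 37: x=-0.035, v=-0.002, θ=0.005, ω=-0.006
apply F[37]=+0.083 → step 38: x=-0.035, v=-0.001, θ=0.005, ω=-0.006
apply F[38]=+0.078 → step 39: x=-0.035, v=0.000, θ=0.005, ω=-0.006
apply F[39]=+0.074 → step 40: x=-0.035, v=0.001, θ=0.004, ω=-0.006
max |θ| = 0.021 ≤ 0.073 over all 41 states.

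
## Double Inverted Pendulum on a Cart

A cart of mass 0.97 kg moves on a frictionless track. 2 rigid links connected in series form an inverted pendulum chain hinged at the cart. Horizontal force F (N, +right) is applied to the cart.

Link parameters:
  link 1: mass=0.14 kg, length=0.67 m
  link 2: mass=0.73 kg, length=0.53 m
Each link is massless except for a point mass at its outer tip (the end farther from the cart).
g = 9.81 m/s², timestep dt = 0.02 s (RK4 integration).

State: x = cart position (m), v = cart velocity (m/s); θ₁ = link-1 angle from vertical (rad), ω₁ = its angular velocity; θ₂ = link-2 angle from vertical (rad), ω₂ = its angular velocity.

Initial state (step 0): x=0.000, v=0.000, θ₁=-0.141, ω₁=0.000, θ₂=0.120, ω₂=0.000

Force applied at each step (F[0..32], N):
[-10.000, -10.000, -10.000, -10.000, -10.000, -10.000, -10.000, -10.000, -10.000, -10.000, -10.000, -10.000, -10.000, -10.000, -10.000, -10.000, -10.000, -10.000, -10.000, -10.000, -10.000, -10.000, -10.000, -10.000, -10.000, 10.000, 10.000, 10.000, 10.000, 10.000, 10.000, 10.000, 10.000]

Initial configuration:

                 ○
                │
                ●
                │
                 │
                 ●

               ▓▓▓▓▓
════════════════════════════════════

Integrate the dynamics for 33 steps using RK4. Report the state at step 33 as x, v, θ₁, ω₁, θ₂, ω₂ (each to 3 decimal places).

Answer: x=-1.369, v=0.549, θ₁=2.836, ω₁=8.228, θ₂=1.524, ω₂=9.311

Derivation:
apply F[0]=-10.000 → step 1: x=-0.002, v=-0.186, θ₁=-0.142, ω₁=-0.084, θ₂=0.125, ω₂=0.495
apply F[1]=-10.000 → step 2: x=-0.007, v=-0.372, θ₁=-0.144, ω₁=-0.165, θ₂=0.140, ω₂=0.990
apply F[2]=-10.000 → step 3: x=-0.017, v=-0.559, θ₁=-0.148, ω₁=-0.237, θ₂=0.165, ω₂=1.483
apply F[3]=-10.000 → step 4: x=-0.030, v=-0.749, θ₁=-0.154, ω₁=-0.292, θ₂=0.199, ω₂=1.965
apply F[4]=-10.000 → step 5: x=-0.047, v=-0.940, θ₁=-0.160, ω₁=-0.316, θ₂=0.243, ω₂=2.426
apply F[5]=-10.000 → step 6: x=-0.067, v=-1.133, θ₁=-0.166, ω₁=-0.298, θ₂=0.296, ω₂=2.854
apply F[6]=-10.000 → step 7: x=-0.092, v=-1.329, θ₁=-0.171, ω₁=-0.228, θ₂=0.357, ω₂=3.244
apply F[7]=-10.000 → step 8: x=-0.121, v=-1.526, θ₁=-0.175, ω₁=-0.101, θ₂=0.425, ω₂=3.594
apply F[8]=-10.000 → step 9: x=-0.153, v=-1.726, θ₁=-0.175, ω₁=0.086, θ₂=0.500, ω₂=3.906
apply F[9]=-10.000 → step 10: x=-0.190, v=-1.926, θ₁=-0.171, ω₁=0.333, θ₂=0.581, ω₂=4.184
apply F[10]=-10.000 → step 11: x=-0.230, v=-2.128, θ₁=-0.161, ω₁=0.641, θ₂=0.668, ω₂=4.431
apply F[11]=-10.000 → step 12: x=-0.275, v=-2.331, θ₁=-0.145, ω₁=1.012, θ₂=0.758, ω₂=4.646
apply F[12]=-10.000 → step 13: x=-0.323, v=-2.535, θ₁=-0.120, ω₁=1.445, θ₂=0.853, ω₂=4.826
apply F[13]=-10.000 → step 14: x=-0.376, v=-2.740, θ₁=-0.087, ω₁=1.939, θ₂=0.951, ω₂=4.960
apply F[14]=-10.000 → step 15: x=-0.433, v=-2.945, θ₁=-0.042, ω₁=2.494, θ₂=1.051, ω₂=5.034
apply F[15]=-10.000 → step 16: x=-0.494, v=-3.151, θ₁=0.013, ω₁=3.102, θ₂=1.152, ω₂=5.025
apply F[16]=-10.000 → step 17: x=-0.559, v=-3.357, θ₁=0.082, ω₁=3.755, θ₂=1.251, ω₂=4.905
apply F[17]=-10.000 → step 18: x=-0.628, v=-3.561, θ₁=0.164, ω₁=4.440, θ₂=1.347, ω₂=4.640
apply F[18]=-10.000 → step 19: x=-0.701, v=-3.759, θ₁=0.260, ω₁=5.144, θ₂=1.436, ω₂=4.195
apply F[19]=-10.000 → step 20: x=-0.779, v=-3.948, θ₁=0.370, ω₁=5.862, θ₂=1.514, ω₂=3.534
apply F[20]=-10.000 → step 21: x=-0.859, v=-4.121, θ₁=0.494, ω₁=6.602, θ₂=1.575, ω₂=2.619
apply F[21]=-10.000 → step 22: x=-0.943, v=-4.269, θ₁=0.634, ω₁=7.410, θ₂=1.616, ω₂=1.396
apply F[22]=-10.000 → step 23: x=-1.030, v=-4.371, θ₁=0.792, ω₁=8.391, θ₂=1.629, ω₂=-0.245
apply F[23]=-10.000 → step 24: x=-1.117, v=-4.370, θ₁=0.972, ω₁=9.778, θ₂=1.602, ω₂=-2.560
apply F[24]=-10.000 → step 25: x=-1.203, v=-4.061, θ₁=1.188, ω₁=11.921, θ₂=1.519, ω₂=-5.949
apply F[25]=+10.000 → step 26: x=-1.272, v=-2.826, θ₁=1.441, ω₁=12.936, θ₂=1.376, ω₂=-7.654
apply F[26]=+10.000 → step 27: x=-1.317, v=-1.751, θ₁=1.686, ω₁=11.373, θ₂=1.246, ω₂=-4.983
apply F[27]=+10.000 → step 28: x=-1.346, v=-1.162, θ₁=1.900, ω₁=10.226, θ₂=1.175, ω₂=-2.215
apply F[28]=+10.000 → step 29: x=-1.365, v=-0.738, θ₁=2.099, ω₁=9.714, θ₂=1.154, ω₂=0.095
apply F[29]=+10.000 → step 30: x=-1.376, v=-0.372, θ₁=2.291, ω₁=9.499, θ₂=1.178, ω₂=2.297
apply F[30]=+10.000 → step 31: x=-1.380, v=-0.037, θ₁=2.479, ω₁=9.335, θ₂=1.247, ω₂=4.569
apply F[31]=+10.000 → step 32: x=-1.377, v=0.271, θ₁=2.663, ω₁=8.991, θ₂=1.362, ω₂=6.935
apply F[32]=+10.000 → step 33: x=-1.369, v=0.549, θ₁=2.836, ω₁=8.228, θ₂=1.524, ω₂=9.311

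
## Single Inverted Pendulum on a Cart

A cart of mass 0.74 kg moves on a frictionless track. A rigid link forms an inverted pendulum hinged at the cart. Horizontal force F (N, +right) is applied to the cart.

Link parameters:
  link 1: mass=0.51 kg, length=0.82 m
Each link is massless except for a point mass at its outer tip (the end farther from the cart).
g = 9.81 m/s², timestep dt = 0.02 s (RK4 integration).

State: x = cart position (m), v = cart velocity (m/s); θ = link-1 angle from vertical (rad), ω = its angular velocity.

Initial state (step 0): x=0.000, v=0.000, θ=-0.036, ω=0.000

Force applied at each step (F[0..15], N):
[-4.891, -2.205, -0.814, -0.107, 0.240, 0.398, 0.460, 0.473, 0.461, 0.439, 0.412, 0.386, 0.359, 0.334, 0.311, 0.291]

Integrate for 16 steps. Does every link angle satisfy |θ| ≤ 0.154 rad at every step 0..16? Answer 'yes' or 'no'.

apply F[0]=-4.891 → step 1: x=-0.001, v=-0.127, θ=-0.035, ω=0.147
apply F[1]=-2.205 → step 2: x=-0.004, v=-0.182, θ=-0.031, ω=0.206
apply F[2]=-0.814 → step 3: x=-0.008, v=-0.201, θ=-0.027, ω=0.221
apply F[3]=-0.107 → step 4: x=-0.012, v=-0.200, θ=-0.022, ω=0.215
apply F[4]=+0.240 → step 5: x=-0.016, v=-0.191, θ=-0.018, ω=0.199
apply F[5]=+0.398 → step 6: x=-0.020, v=-0.178, θ=-0.014, ω=0.179
apply F[6]=+0.460 → step 7: x=-0.023, v=-0.164, θ=-0.011, ω=0.159
apply F[7]=+0.473 → step 8: x=-0.026, v=-0.150, θ=-0.008, ω=0.139
apply F[8]=+0.461 → step 9: x=-0.029, v=-0.136, θ=-0.006, ω=0.121
apply F[9]=+0.439 → step 10: x=-0.032, v=-0.124, θ=-0.003, ω=0.105
apply F[10]=+0.412 → step 11: x=-0.034, v=-0.112, θ=-0.001, ω=0.090
apply F[11]=+0.386 → step 12: x=-0.036, v=-0.102, θ=0.000, ω=0.078
apply F[12]=+0.359 → step 13: x=-0.038, v=-0.092, θ=0.002, ω=0.066
apply F[13]=+0.334 → step 14: x=-0.040, v=-0.084, θ=0.003, ω=0.056
apply F[14]=+0.311 → step 15: x=-0.042, v=-0.076, θ=0.004, ω=0.047
apply F[15]=+0.291 → step 16: x=-0.043, v=-0.068, θ=0.005, ω=0.040
Max |angle| over trajectory = 0.036 rad; bound = 0.154 → within bound.

Answer: yes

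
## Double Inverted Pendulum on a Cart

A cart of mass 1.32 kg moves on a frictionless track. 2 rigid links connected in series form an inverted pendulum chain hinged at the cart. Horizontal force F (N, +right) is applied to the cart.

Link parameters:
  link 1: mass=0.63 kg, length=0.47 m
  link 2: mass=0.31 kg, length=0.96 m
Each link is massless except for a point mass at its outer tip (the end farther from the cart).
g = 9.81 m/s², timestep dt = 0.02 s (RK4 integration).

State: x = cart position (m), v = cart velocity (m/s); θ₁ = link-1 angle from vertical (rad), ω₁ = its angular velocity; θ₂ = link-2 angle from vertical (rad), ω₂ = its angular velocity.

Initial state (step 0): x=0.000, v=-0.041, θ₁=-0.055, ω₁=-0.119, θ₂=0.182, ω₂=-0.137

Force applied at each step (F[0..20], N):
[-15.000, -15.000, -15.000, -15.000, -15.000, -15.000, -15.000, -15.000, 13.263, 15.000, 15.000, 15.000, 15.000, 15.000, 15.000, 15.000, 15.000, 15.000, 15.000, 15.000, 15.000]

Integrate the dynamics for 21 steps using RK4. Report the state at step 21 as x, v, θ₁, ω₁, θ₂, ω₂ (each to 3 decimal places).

apply F[0]=-15.000 → step 1: x=-0.003, v=-0.260, θ₁=-0.053, ω₁=0.276, θ₂=0.180, ω₂=-0.064
apply F[1]=-15.000 → step 2: x=-0.010, v=-0.481, θ₁=-0.044, ω₁=0.677, θ₂=0.179, ω₂=0.007
apply F[2]=-15.000 → step 3: x=-0.022, v=-0.703, θ₁=-0.026, ω₁=1.093, θ₂=0.180, ω₂=0.071
apply F[3]=-15.000 → step 4: x=-0.039, v=-0.928, θ₁=-0.000, ω₁=1.531, θ₂=0.182, ω₂=0.125
apply F[4]=-15.000 → step 5: x=-0.059, v=-1.158, θ₁=0.035, ω₁=1.998, θ₂=0.185, ω₂=0.166
apply F[5]=-15.000 → step 6: x=-0.085, v=-1.390, θ₁=0.080, ω₁=2.498, θ₂=0.189, ω₂=0.193
apply F[6]=-15.000 → step 7: x=-0.115, v=-1.625, θ₁=0.135, ω₁=3.030, θ₂=0.193, ω₂=0.206
apply F[7]=-15.000 → step 8: x=-0.150, v=-1.858, θ₁=0.201, ω₁=3.587, θ₂=0.197, ω₂=0.209
apply F[8]=+13.263 → step 9: x=-0.185, v=-1.677, θ₁=0.270, ω₁=3.316, θ₂=0.201, ω₂=0.202
apply F[9]=+15.000 → step 10: x=-0.217, v=-1.482, θ₁=0.334, ω₁=3.059, θ₂=0.205, ω₂=0.179
apply F[10]=+15.000 → step 11: x=-0.245, v=-1.296, θ₁=0.393, ω₁=2.865, θ₂=0.208, ω₂=0.138
apply F[11]=+15.000 → step 12: x=-0.269, v=-1.120, θ₁=0.449, ω₁=2.730, θ₂=0.210, ω₂=0.081
apply F[12]=+15.000 → step 13: x=-0.289, v=-0.950, θ₁=0.503, ω₁=2.649, θ₂=0.211, ω₂=0.009
apply F[13]=+15.000 → step 14: x=-0.307, v=-0.787, θ₁=0.555, ω₁=2.615, θ₂=0.211, ω₂=-0.078
apply F[14]=+15.000 → step 15: x=-0.321, v=-0.628, θ₁=0.608, ω₁=2.624, θ₂=0.208, ω₂=-0.177
apply F[15]=+15.000 → step 16: x=-0.332, v=-0.473, θ₁=0.661, ω₁=2.671, θ₂=0.203, ω₂=-0.286
apply F[16]=+15.000 → step 17: x=-0.340, v=-0.319, θ₁=0.715, ω₁=2.752, θ₂=0.197, ω₂=-0.404
apply F[17]=+15.000 → step 18: x=-0.345, v=-0.165, θ₁=0.771, ω₁=2.863, θ₂=0.187, ω₂=-0.528
apply F[18]=+15.000 → step 19: x=-0.346, v=-0.010, θ₁=0.829, ω₁=3.000, θ₂=0.175, ω₂=-0.656
apply F[19]=+15.000 → step 20: x=-0.345, v=0.147, θ₁=0.891, ω₁=3.160, θ₂=0.161, ω₂=-0.784
apply F[20]=+15.000 → step 21: x=-0.341, v=0.308, θ₁=0.956, ω₁=3.341, θ₂=0.144, ω₂=-0.910

Answer: x=-0.341, v=0.308, θ₁=0.956, ω₁=3.341, θ₂=0.144, ω₂=-0.910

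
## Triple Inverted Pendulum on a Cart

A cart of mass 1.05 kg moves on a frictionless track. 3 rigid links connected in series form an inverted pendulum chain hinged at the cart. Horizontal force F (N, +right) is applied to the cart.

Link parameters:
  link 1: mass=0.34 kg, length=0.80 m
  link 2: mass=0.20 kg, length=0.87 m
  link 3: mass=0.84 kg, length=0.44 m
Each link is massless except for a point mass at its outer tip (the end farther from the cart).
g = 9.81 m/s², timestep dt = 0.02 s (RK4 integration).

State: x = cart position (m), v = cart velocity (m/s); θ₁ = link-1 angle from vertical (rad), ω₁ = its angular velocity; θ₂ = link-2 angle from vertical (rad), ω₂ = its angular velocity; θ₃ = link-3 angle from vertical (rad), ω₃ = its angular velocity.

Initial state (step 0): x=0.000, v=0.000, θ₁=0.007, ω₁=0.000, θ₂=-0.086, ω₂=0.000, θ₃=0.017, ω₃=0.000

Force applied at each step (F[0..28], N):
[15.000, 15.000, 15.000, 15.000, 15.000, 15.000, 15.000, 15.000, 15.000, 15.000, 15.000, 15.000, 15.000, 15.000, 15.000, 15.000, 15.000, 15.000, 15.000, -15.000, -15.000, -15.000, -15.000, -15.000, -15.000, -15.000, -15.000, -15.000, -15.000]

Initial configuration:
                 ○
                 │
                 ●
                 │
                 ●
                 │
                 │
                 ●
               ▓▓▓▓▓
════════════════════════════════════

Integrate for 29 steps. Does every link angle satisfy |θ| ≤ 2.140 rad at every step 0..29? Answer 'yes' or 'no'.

Answer: yes

Derivation:
apply F[0]=+15.000 → step 1: x=0.003, v=0.284, θ₁=0.004, ω₁=-0.289, θ₂=-0.088, ω₂=-0.172, θ₃=0.019, ω₃=0.225
apply F[1]=+15.000 → step 2: x=0.011, v=0.570, θ₁=-0.005, ω₁=-0.585, θ₂=-0.093, ω₂=-0.342, θ₃=0.026, ω₃=0.459
apply F[2]=+15.000 → step 3: x=0.026, v=0.858, θ₁=-0.019, ω₁=-0.895, θ₂=-0.101, ω₂=-0.508, θ₃=0.038, ω₃=0.705
apply F[3]=+15.000 → step 4: x=0.046, v=1.149, θ₁=-0.041, ω₁=-1.224, θ₂=-0.113, ω₂=-0.664, θ₃=0.054, ω₃=0.959
apply F[4]=+15.000 → step 5: x=0.072, v=1.444, θ₁=-0.069, ω₁=-1.576, θ₂=-0.128, ω₂=-0.798, θ₃=0.076, ω₃=1.204
apply F[5]=+15.000 → step 6: x=0.103, v=1.739, θ₁=-0.104, ω₁=-1.950, θ₂=-0.145, ω₂=-0.898, θ₃=0.102, ω₃=1.410
apply F[6]=+15.000 → step 7: x=0.141, v=2.033, θ₁=-0.147, ω₁=-2.340, θ₂=-0.163, ω₂=-0.952, θ₃=0.132, ω₃=1.541
apply F[7]=+15.000 → step 8: x=0.185, v=2.322, θ₁=-0.197, ω₁=-2.737, θ₂=-0.183, ω₂=-0.955, θ₃=0.163, ω₃=1.562
apply F[8]=+15.000 → step 9: x=0.234, v=2.601, θ₁=-0.256, ω₁=-3.128, θ₂=-0.201, ω₂=-0.910, θ₃=0.193, ω₃=1.452
apply F[9]=+15.000 → step 10: x=0.289, v=2.867, θ₁=-0.322, ω₁=-3.500, θ₂=-0.219, ω₂=-0.833, θ₃=0.220, ω₃=1.205
apply F[10]=+15.000 → step 11: x=0.349, v=3.114, θ₁=-0.396, ω₁=-3.839, θ₂=-0.235, ω₂=-0.742, θ₃=0.241, ω₃=0.828
apply F[11]=+15.000 → step 12: x=0.413, v=3.340, θ₁=-0.476, ω₁=-4.133, θ₂=-0.249, ω₂=-0.662, θ₃=0.253, ω₃=0.339
apply F[12]=+15.000 → step 13: x=0.482, v=3.543, θ₁=-0.561, ω₁=-4.376, θ₂=-0.261, ω₂=-0.611, θ₃=0.254, ω₃=-0.235
apply F[13]=+15.000 → step 14: x=0.555, v=3.723, θ₁=-0.650, ω₁=-4.564, θ₂=-0.273, ω₂=-0.604, θ₃=0.243, ω₃=-0.864
apply F[14]=+15.000 → step 15: x=0.631, v=3.882, θ₁=-0.743, ω₁=-4.697, θ₂=-0.286, ω₂=-0.650, θ₃=0.219, ω₃=-1.522
apply F[15]=+15.000 → step 16: x=0.710, v=4.021, θ₁=-0.838, ω₁=-4.779, θ₂=-0.300, ω₂=-0.749, θ₃=0.182, ω₃=-2.182
apply F[16]=+15.000 → step 17: x=0.792, v=4.143, θ₁=-0.934, ω₁=-4.812, θ₂=-0.316, ω₂=-0.899, θ₃=0.132, ω₃=-2.828
apply F[17]=+15.000 → step 18: x=0.875, v=4.252, θ₁=-1.030, ω₁=-4.798, θ₂=-0.336, ω₂=-1.097, θ₃=0.069, ω₃=-3.443
apply F[18]=+15.000 → step 19: x=0.962, v=4.351, θ₁=-1.125, ω₁=-4.738, θ₂=-0.360, ω₂=-1.340, θ₃=-0.006, ω₃=-4.017
apply F[19]=-15.000 → step 20: x=1.045, v=4.039, θ₁=-1.220, ω₁=-4.688, θ₂=-0.387, ω₂=-1.302, θ₃=-0.088, ω₃=-4.191
apply F[20]=-15.000 → step 21: x=1.123, v=3.726, θ₁=-1.313, ω₁=-4.663, θ₂=-0.412, ω₂=-1.280, θ₃=-0.173, ω₃=-4.342
apply F[21]=-15.000 → step 22: x=1.194, v=3.411, θ₁=-1.406, ω₁=-4.662, θ₂=-0.438, ω₂=-1.282, θ₃=-0.261, ω₃=-4.468
apply F[22]=-15.000 → step 23: x=1.260, v=3.093, θ₁=-1.500, ω₁=-4.683, θ₂=-0.464, ω₂=-1.318, θ₃=-0.352, ω₃=-4.561
apply F[23]=-15.000 → step 24: x=1.318, v=2.771, θ₁=-1.594, ω₁=-4.726, θ₂=-0.491, ω₂=-1.395, θ₃=-0.443, ω₃=-4.615
apply F[24]=-15.000 → step 25: x=1.370, v=2.444, θ₁=-1.689, ω₁=-4.792, θ₂=-0.520, ω₂=-1.520, θ₃=-0.536, ω₃=-4.626
apply F[25]=-15.000 → step 26: x=1.416, v=2.112, θ₁=-1.786, ω₁=-4.885, θ₂=-0.552, ω₂=-1.699, θ₃=-0.628, ω₃=-4.592
apply F[26]=-15.000 → step 27: x=1.455, v=1.772, θ₁=-1.885, ω₁=-5.006, θ₂=-0.588, ω₂=-1.936, θ₃=-0.719, ω₃=-4.516
apply F[27]=-15.000 → step 28: x=1.487, v=1.425, θ₁=-1.986, ω₁=-5.154, θ₂=-0.630, ω₂=-2.236, θ₃=-0.808, ω₃=-4.399
apply F[28]=-15.000 → step 29: x=1.512, v=1.068, θ₁=-2.091, ω₁=-5.327, θ₂=-0.678, ω₂=-2.606, θ₃=-0.895, ω₃=-4.246
Max |angle| over trajectory = 2.091 rad; bound = 2.140 → within bound.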